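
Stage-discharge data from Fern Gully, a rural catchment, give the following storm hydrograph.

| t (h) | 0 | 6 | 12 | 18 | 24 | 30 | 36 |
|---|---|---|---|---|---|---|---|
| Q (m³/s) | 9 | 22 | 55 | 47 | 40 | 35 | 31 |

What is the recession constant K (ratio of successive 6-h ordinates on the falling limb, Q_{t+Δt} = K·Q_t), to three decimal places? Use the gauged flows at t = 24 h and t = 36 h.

K ≈ 0.880

Using the recession-limb readings at t = 24 h and t = 36 h: Q falls from 40 to 31 m³/s over 2 intervals.
K = (Q₂/Q₁)^(1/2) = (31/40)^(1/2) = 0.880.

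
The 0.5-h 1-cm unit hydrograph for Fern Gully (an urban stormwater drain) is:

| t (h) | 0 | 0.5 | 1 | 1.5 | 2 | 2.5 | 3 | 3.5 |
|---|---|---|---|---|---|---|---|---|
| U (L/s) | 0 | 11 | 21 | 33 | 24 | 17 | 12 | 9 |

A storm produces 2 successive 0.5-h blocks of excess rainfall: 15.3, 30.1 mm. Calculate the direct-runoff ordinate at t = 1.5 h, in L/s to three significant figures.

Q ≈ 114 L/s

By discrete convolution, Q_j = Σ (P_i / 10 mm) · U_{j−i}.
At t = 1.5 h (j=3): Q = (15.3/10)·33 + (30.1/10)·21 = 114 L/s.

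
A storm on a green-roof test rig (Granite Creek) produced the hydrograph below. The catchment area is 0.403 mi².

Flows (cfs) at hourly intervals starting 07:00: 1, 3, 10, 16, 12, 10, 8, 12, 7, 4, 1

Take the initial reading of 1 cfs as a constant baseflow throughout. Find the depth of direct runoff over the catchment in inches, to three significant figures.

Direct runoff: 0.0, 2.0, 9.0, 15.0, 11.0, 9.0, 7.0, 11.0, 6.0, 3.0, 0.0 cfs; ΣQ_DR = 73.00 cfs.
V = ΣQ_DR · Δt = 73.00 × 3600 s = 2.628 × 10^5 ft³.
Over A = 0.403 mi², depth = V / A = 0.281 in.

d ≈ 0.281 in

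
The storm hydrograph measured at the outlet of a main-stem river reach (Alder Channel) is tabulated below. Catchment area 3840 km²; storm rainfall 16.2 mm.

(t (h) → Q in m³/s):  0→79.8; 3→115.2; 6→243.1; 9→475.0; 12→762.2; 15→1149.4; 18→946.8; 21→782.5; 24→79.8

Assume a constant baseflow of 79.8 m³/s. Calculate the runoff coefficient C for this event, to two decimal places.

ΣQ_DR = 3916 m³/s; V = ΣQ_DR·Δt = 4.229 × 10^7 m³.
Runoff depth d = V / A = 11.01 mm.
C = d / P = 11.01 / 16.2 = 0.68.

C ≈ 0.68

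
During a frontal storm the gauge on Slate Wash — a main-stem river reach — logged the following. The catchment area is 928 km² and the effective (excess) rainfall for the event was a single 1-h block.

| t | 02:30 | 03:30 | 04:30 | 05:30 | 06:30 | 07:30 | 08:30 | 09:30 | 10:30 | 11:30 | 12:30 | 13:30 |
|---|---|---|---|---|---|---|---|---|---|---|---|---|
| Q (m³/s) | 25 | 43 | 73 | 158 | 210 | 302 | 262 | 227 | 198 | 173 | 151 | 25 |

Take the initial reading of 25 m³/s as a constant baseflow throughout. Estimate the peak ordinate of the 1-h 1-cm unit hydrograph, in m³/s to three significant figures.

Direct runoff: 0.0, 18.0, 48.0, 133.0, 185.0, 277.0, 237.0, 202.0, 173.0, 148.0, 126.0, 0.0 m³/s; ΣQ_DR = 1547 m³/s, peak = 277.0 m³/s.
Runoff depth d = ΣQ_DR·Δt / A = 1547 × 3600 / (928 km²) = 6.001 mm.
The 1-cm UH is the DRH scaled by (10 mm)/d, so U_p = 277.0 × 10/6.001 = 462 m³/s.

U_p ≈ 462 m³/s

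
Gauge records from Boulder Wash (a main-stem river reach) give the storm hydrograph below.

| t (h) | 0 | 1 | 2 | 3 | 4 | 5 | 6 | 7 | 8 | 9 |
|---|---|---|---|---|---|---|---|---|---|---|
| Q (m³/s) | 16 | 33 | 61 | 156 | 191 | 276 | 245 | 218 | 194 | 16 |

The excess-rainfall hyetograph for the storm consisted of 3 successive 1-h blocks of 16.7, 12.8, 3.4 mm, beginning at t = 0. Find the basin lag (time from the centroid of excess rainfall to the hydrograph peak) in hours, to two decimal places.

t_L ≈ 3.90 h

Centroid of excess rainfall: t_c = Σ P_i·t̄_i / ΣP_i = 1.0957 h (block centres at 0.5, 1.5, 2.5 h).
Hydrograph peak occurs at t = 5 h, so basin lag t_L = 5 − 1.0957 = 3.90 h.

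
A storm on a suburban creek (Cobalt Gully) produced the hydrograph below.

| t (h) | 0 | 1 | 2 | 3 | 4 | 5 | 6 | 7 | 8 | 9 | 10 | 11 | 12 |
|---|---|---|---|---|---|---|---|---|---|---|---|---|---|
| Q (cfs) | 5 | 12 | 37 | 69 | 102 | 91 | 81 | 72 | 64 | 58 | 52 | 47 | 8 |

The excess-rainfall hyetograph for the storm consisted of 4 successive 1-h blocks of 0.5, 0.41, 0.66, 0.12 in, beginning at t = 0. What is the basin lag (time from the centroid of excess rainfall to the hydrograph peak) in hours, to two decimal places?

t_L ≈ 2.26 h

Centroid of excess rainfall: t_c = Σ P_i·t̄_i / ΣP_i = 1.7367 h (block centres at 0.5, 1.5, 2.5, 3.5 h).
Hydrograph peak occurs at t = 4 h, so basin lag t_L = 4 − 1.7367 = 2.26 h.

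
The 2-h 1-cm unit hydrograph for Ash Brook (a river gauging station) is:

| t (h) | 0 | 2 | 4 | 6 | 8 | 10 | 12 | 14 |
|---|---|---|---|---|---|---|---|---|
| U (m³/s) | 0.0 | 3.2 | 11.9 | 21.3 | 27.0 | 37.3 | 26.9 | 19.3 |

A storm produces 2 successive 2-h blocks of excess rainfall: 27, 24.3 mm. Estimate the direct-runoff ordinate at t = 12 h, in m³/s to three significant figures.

By discrete convolution, Q_j = Σ (P_i / 10 mm) · U_{j−i}.
At t = 12 h (j=6): Q = (27/10)·26.9 + (24.3/10)·37.3 = 163 m³/s.

Q ≈ 163 m³/s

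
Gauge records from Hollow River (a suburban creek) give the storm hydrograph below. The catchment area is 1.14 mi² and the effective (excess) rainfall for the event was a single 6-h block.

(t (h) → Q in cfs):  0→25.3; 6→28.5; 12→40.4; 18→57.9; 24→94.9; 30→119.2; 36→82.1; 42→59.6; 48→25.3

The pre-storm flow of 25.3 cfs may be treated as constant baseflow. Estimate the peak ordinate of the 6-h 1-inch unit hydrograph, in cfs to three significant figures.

Direct runoff: 0.0, 3.2, 15.1, 32.6, 69.6, 93.9, 56.8, 34.3, 0.0 cfs; ΣQ_DR = 305.5 cfs, peak = 93.9 cfs.
Runoff depth d = ΣQ_DR·Δt / A = 305.5 × 21600 / (1.14 mi²) = 2.492 in.
The 1-inch UH is the DRH scaled by (1 in)/d, so U_p = 93.9 × 1/2.492 = 37.7 cfs.

U_p ≈ 37.7 cfs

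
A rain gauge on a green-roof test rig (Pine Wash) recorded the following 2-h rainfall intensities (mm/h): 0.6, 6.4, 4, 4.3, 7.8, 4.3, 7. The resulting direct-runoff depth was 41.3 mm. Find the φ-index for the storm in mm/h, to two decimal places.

Only the 6 blocks with intensity above φ contribute runoff: 6.4, 4, 4.3, 7.8, 4.3, 7 mm/h.
Σ(I−φ)·Δt = d  ⇒  (6.4+4+4.3+7.8+4.3+7 − 6φ)·2 = 41.3
φ = (33.80 − 41.3/2) / 6 = 2.19 mm/h.

φ ≈ 2.19 mm/h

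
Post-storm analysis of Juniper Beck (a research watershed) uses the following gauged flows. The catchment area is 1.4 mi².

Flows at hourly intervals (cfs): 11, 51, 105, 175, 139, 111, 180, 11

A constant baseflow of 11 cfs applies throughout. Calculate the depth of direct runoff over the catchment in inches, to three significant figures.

d ≈ 0.769 in

Direct runoff: 0.0, 40.0, 94.0, 164.0, 128.0, 100.0, 169.0, 0.0 cfs; ΣQ_DR = 695.0 cfs.
V = ΣQ_DR · Δt = 695.0 × 3600 s = 2.502 × 10^6 ft³.
Over A = 1.4 mi², depth = V / A = 0.769 in.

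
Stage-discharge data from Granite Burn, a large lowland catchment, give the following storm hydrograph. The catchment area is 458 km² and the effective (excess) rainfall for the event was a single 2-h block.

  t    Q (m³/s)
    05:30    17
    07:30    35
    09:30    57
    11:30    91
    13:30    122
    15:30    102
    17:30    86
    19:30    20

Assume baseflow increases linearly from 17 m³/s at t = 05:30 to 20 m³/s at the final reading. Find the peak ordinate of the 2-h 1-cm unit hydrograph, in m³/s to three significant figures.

Direct runoff: 0.00, 17.57, 39.14, 72.71, 103.29, 82.86, 66.43, 0.00 m³/s; ΣQ_DR = 382.0 m³/s, peak = 103.29 m³/s.
Runoff depth d = ΣQ_DR·Δt / A = 382.0 × 7200 / (458 km²) = 6.005 mm.
The 1-cm UH is the DRH scaled by (10 mm)/d, so U_p = 103.29 × 10/6.005 = 172 m³/s.

U_p ≈ 172 m³/s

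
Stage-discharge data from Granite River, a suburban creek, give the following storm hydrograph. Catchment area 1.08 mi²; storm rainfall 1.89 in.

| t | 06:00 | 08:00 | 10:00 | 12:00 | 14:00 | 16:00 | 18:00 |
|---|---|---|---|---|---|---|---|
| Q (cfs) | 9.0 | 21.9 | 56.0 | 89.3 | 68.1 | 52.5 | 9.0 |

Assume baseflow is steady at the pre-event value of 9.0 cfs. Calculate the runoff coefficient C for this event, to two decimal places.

C ≈ 0.37

ΣQ_DR = 242.8 cfs; V = ΣQ_DR·Δt = 1.748 × 10^6 ft³.
Runoff depth d = V / A = 0.6967 in.
C = d / P = 0.6967 / 1.89 = 0.37.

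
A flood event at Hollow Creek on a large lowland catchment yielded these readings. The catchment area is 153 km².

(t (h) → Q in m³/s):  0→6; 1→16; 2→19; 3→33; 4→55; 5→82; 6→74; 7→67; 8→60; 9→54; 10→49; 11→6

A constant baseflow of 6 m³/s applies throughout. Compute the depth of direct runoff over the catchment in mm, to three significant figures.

d ≈ 10.6 mm

Direct runoff: 0.0, 10.0, 13.0, 27.0, 49.0, 76.0, 68.0, 61.0, 54.0, 48.0, 43.0, 0.0 m³/s; ΣQ_DR = 449.0 m³/s.
V = ΣQ_DR · Δt = 449.0 × 3600 s = 1.616 × 10^6 m³.
Over A = 153 km², depth = V / A = 10.6 mm.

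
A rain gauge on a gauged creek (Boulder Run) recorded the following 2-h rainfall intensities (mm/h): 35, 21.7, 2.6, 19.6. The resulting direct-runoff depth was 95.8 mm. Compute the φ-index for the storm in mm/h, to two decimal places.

Only the 3 blocks with intensity above φ contribute runoff: 35, 21.7, 19.6 mm/h.
Σ(I−φ)·Δt = d  ⇒  (35+21.7+19.6 − 3φ)·2 = 95.8
φ = (76.30 − 95.8/2) / 3 = 9.47 mm/h.

φ ≈ 9.47 mm/h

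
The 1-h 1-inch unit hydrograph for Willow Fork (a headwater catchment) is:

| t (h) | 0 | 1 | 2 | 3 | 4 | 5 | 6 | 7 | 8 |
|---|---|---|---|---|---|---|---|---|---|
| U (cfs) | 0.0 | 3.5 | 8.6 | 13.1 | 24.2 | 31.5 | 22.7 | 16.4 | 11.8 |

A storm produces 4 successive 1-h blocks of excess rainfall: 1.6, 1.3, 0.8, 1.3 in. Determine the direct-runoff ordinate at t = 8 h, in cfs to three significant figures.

By discrete convolution, Q_j = Σ (P_i / 1 in) · U_{j−i}.
At t = 8 h (j=8): Q = (1.6/1)·11.8 + (1.3/1)·16.4 + (0.8/1)·22.7 + (1.3/1)·31.5 = 99.3 cfs.

Q ≈ 99.3 cfs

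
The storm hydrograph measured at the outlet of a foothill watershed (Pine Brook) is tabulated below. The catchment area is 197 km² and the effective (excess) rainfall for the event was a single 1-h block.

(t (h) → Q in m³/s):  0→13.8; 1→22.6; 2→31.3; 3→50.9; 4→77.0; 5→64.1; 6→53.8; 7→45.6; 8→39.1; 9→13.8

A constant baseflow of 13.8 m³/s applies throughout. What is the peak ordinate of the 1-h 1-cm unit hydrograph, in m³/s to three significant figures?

Direct runoff: 0.0, 8.8, 17.5, 37.1, 63.2, 50.3, 40.0, 31.8, 25.3, 0.0 m³/s; ΣQ_DR = 274.0 m³/s, peak = 63.2 m³/s.
Runoff depth d = ΣQ_DR·Δt / A = 274.0 × 3600 / (197 km²) = 5.007 mm.
The 1-cm UH is the DRH scaled by (10 mm)/d, so U_p = 63.2 × 10/5.007 = 126 m³/s.

U_p ≈ 126 m³/s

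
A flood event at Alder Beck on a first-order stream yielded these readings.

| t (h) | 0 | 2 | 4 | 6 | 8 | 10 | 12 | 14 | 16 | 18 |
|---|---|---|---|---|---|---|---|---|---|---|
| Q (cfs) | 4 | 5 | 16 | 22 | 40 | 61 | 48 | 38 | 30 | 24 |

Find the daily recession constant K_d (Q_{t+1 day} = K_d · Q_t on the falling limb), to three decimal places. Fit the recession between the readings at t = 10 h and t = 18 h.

K_d ≈ 0.061

Between t = 10 h and t = 18 h the flow falls from 61 to 24 cfs over 4×2 h = 8 h.
Per-interval ratio K = (24/61)^(1/4) = 0.7920; K_d = K^(24/2) = 0.061.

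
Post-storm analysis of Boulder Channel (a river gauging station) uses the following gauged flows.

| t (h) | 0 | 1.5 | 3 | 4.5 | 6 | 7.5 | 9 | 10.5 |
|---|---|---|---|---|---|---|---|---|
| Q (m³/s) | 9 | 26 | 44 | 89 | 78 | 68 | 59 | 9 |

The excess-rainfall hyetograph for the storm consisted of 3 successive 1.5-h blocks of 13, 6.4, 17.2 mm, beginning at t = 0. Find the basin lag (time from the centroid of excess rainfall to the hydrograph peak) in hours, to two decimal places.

Centroid of excess rainfall: t_c = Σ P_i·t̄_i / ΣP_i = 2.4221 h (block centres at 0.75, 2.25, 3.75 h).
Hydrograph peak occurs at t = 4.5 h, so basin lag t_L = 4.5 − 2.4221 = 2.08 h.

t_L ≈ 2.08 h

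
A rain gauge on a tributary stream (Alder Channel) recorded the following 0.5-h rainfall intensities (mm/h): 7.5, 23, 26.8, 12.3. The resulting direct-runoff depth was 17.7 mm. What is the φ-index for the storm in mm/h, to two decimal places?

φ ≈ 8.90 mm/h

Only the 3 blocks with intensity above φ contribute runoff: 23, 26.8, 12.3 mm/h.
Σ(I−φ)·Δt = d  ⇒  (23+26.8+12.3 − 3φ)·0.5 = 17.7
φ = (62.10 − 17.7/0.5) / 3 = 8.90 mm/h.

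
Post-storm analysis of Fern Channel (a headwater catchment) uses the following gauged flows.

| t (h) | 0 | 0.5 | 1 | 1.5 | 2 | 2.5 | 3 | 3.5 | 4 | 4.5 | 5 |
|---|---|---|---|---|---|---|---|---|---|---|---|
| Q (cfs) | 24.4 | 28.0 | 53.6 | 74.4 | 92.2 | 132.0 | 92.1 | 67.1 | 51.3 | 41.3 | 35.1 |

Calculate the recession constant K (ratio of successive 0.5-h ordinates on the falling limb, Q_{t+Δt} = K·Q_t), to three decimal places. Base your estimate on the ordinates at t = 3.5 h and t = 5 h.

K ≈ 0.806

Using the recession-limb readings at t = 3.5 h and t = 5 h: Q falls from 67.1 to 35.1 cfs over 3 intervals.
K = (Q₂/Q₁)^(1/3) = (35.1/67.1)^(1/3) = 0.806.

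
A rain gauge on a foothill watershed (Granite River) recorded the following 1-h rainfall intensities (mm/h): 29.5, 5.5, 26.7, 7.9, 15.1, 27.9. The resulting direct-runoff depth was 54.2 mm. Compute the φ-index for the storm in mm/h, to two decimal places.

Only the 4 blocks with intensity above φ contribute runoff: 29.5, 26.7, 15.1, 27.9 mm/h.
Σ(I−φ)·Δt = d  ⇒  (29.5+26.7+15.1+27.9 − 4φ)·1 = 54.2
φ = (99.20 − 54.2/1) / 4 = 11.25 mm/h.

φ ≈ 11.25 mm/h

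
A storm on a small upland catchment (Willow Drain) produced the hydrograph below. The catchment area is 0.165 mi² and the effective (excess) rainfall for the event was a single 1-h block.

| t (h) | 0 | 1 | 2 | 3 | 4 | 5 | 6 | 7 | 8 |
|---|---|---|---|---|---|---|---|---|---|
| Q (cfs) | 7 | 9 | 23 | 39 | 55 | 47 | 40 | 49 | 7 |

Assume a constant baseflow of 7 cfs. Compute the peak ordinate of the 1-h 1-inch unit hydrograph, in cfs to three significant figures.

Direct runoff: 0.0, 2.0, 16.0, 32.0, 48.0, 40.0, 33.0, 42.0, 0.0 cfs; ΣQ_DR = 213.0 cfs, peak = 48.0 cfs.
Runoff depth d = ΣQ_DR·Δt / A = 213.0 × 3600 / (0.165 mi²) = 2.000 in.
The 1-inch UH is the DRH scaled by (1 in)/d, so U_p = 48.0 × 1/2.000 = 24.0 cfs.

U_p ≈ 24.0 cfs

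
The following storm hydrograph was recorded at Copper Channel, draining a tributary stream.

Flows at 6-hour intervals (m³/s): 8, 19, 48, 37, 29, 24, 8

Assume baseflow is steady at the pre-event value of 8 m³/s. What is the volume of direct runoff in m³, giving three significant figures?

V ≈ 2.53 × 10^6 m³

Direct-runoff ordinates (Q − Q_b): 0.0, 11.0, 40.0, 29.0, 21.0, 16.0, 0.0 m³/s.
ΣQ_DR = 117.0 m³/s.
With Δt = 6 h = 21600 s, V = ΣQ_DR · Δt = 117.0 × 21600 = 2.53 × 10^6 m³.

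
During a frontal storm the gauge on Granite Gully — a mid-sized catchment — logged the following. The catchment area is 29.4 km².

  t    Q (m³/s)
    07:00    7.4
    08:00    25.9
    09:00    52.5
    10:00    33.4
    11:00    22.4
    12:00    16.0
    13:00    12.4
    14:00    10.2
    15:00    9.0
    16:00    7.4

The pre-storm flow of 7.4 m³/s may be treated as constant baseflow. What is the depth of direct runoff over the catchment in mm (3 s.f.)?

Direct runoff: 0.0, 18.5, 45.1, 26.0, 15.0, 8.6, 5.0, 2.8, 1.6, 0.0 m³/s; ΣQ_DR = 122.6 m³/s.
V = ΣQ_DR · Δt = 122.6 × 3600 s = 4.414 × 10^5 m³.
Over A = 29.4 km², depth = V / A = 15.0 mm.

d ≈ 15.0 mm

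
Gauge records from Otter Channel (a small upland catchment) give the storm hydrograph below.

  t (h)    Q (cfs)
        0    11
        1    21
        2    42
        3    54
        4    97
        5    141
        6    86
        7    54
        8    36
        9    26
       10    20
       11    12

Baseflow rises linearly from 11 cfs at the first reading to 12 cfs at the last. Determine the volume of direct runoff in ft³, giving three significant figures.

V ≈ 1.66 × 10^6 ft³

Direct-runoff ordinates (Q − Q_b): 0.00, 9.91, 30.82, 42.73, 85.64, 129.55, 74.45, 42.36, 24.27, 14.18, 8.09, 0.00 cfs.
ΣQ_DR = 462.0 cfs.
With Δt = 1 h = 3600 s, V = ΣQ_DR · Δt = 462.0 × 3600 = 1.66 × 10^6 ft³.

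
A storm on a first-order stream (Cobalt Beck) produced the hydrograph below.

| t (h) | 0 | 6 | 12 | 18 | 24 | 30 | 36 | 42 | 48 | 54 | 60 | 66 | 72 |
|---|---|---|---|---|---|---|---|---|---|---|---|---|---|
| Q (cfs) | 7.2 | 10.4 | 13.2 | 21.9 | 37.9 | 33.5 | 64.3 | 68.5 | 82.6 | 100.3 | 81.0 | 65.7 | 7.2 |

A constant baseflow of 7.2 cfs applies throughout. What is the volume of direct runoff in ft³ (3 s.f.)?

Direct-runoff ordinates (Q − Q_b): 0.0, 3.2, 6.0, 14.7, 30.7, 26.3, 57.1, 61.3, 75.4, 93.1, 73.8, 58.5, 0.0 cfs.
ΣQ_DR = 500.1 cfs.
With Δt = 6 h = 21600 s, V = ΣQ_DR · Δt = 500.1 × 21600 = 1.08 × 10^7 ft³.

V ≈ 1.08 × 10^7 ft³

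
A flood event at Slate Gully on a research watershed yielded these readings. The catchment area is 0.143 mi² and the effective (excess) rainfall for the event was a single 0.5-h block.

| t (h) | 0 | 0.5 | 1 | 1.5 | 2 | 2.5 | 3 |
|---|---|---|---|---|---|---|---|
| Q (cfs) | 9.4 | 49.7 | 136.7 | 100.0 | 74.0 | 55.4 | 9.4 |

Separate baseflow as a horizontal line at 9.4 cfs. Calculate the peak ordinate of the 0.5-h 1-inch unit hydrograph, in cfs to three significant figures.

Direct runoff: 0.0, 40.3, 127.3, 90.6, 64.6, 46.0, 0.0 cfs; ΣQ_DR = 368.8 cfs, peak = 127.3 cfs.
Runoff depth d = ΣQ_DR·Δt / A = 368.8 × 1800 / (0.143 mi²) = 1.998 in.
The 1-inch UH is the DRH scaled by (1 in)/d, so U_p = 127.3 × 1/1.998 = 63.7 cfs.

U_p ≈ 63.7 cfs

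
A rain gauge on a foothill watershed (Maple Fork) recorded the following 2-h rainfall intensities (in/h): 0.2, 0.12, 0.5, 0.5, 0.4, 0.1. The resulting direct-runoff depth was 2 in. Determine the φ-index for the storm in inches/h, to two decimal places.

φ ≈ 0.15 in/h

Only the 4 blocks with intensity above φ contribute runoff: 0.2, 0.5, 0.5, 0.4 in/h.
Σ(I−φ)·Δt = d  ⇒  (0.2+0.5+0.5+0.4 − 4φ)·2 = 2
φ = (1.600 − 2/2) / 4 = 0.15 in/h.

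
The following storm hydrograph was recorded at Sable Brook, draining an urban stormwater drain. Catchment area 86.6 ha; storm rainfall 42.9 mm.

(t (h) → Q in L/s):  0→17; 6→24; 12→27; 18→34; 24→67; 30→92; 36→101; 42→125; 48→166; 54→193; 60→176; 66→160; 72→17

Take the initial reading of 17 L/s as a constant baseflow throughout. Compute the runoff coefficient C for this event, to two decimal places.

C ≈ 0.57

ΣQ_DR = 978.0 L/s; V = ΣQ_DR·Δt = 2.112 × 10^7 L.
Runoff depth d = V / A = 24.39 mm.
C = d / P = 24.39 / 42.9 = 0.57.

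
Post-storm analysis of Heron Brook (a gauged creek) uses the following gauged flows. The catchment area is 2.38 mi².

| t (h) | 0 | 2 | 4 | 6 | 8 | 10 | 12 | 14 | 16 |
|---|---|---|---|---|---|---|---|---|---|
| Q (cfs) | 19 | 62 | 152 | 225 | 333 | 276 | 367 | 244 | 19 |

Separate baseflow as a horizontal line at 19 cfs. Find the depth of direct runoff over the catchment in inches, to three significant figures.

d ≈ 1.99 in

Direct runoff: 0.0, 43.0, 133.0, 206.0, 314.0, 257.0, 348.0, 225.0, 0.0 cfs; ΣQ_DR = 1526 cfs.
V = ΣQ_DR · Δt = 1526 × 7200 s = 1.099 × 10^7 ft³.
Over A = 2.38 mi², depth = V / A = 1.99 in.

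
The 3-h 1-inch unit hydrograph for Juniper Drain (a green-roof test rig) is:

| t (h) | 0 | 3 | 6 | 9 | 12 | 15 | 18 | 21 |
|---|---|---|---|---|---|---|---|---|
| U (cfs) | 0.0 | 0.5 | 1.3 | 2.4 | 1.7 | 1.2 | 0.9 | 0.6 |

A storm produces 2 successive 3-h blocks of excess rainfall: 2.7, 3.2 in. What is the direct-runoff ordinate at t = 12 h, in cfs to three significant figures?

Q ≈ 12.3 cfs

By discrete convolution, Q_j = Σ (P_i / 1 in) · U_{j−i}.
At t = 12 h (j=4): Q = (2.7/1)·1.7 + (3.2/1)·2.4 = 12.3 cfs.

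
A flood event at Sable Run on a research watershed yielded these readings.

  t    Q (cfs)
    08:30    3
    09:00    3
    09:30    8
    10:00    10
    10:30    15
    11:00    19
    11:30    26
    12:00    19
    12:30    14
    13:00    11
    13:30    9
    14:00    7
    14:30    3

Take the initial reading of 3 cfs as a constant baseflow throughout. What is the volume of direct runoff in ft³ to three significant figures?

Direct-runoff ordinates (Q − Q_b): 0.0, 0.0, 5.0, 7.0, 12.0, 16.0, 23.0, 16.0, 11.0, 8.0, 6.0, 4.0, 0.0 cfs.
ΣQ_DR = 108.0 cfs.
With Δt = 0.5 h = 1800 s, V = ΣQ_DR · Δt = 108.0 × 1800 = 1.94 × 10^5 ft³.

V ≈ 1.94 × 10^5 ft³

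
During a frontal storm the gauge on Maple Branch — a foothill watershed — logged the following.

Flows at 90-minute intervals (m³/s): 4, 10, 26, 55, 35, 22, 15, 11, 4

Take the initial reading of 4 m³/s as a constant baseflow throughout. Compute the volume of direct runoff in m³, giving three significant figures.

V ≈ 7.88 × 10^5 m³

Direct-runoff ordinates (Q − Q_b): 0.0, 6.0, 22.0, 51.0, 31.0, 18.0, 11.0, 7.0, 0.0 m³/s.
ΣQ_DR = 146.0 m³/s.
With Δt = 1.5 h = 5400 s, V = ΣQ_DR · Δt = 146.0 × 5400 = 7.88 × 10^5 m³.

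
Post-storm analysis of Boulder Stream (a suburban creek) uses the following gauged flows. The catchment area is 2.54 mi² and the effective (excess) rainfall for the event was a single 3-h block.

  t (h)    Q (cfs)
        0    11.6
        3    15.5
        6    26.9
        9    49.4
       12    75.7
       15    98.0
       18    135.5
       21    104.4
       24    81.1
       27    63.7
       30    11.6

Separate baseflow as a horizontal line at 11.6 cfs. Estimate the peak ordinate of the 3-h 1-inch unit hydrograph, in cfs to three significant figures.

U_p ≈ 124 cfs

Direct runoff: 0.0, 3.9, 15.3, 37.8, 64.1, 86.4, 123.9, 92.8, 69.5, 52.1, 0.0 cfs; ΣQ_DR = 545.8 cfs, peak = 123.9 cfs.
Runoff depth d = ΣQ_DR·Δt / A = 545.8 × 10800 / (2.54 mi²) = 0.9989 in.
The 1-inch UH is the DRH scaled by (1 in)/d, so U_p = 123.9 × 1/0.9989 = 124 cfs.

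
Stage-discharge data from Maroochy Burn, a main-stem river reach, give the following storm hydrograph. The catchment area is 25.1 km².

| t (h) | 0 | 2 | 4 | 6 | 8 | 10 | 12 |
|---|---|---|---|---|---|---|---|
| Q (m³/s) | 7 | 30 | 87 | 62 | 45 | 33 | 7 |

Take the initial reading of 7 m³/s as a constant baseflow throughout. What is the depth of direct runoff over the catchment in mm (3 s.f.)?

d ≈ 63.7 mm

Direct runoff: 0.0, 23.0, 80.0, 55.0, 38.0, 26.0, 0.0 m³/s; ΣQ_DR = 222.0 m³/s.
V = ΣQ_DR · Δt = 222.0 × 7200 s = 1.598 × 10^6 m³.
Over A = 25.1 km², depth = V / A = 63.7 mm.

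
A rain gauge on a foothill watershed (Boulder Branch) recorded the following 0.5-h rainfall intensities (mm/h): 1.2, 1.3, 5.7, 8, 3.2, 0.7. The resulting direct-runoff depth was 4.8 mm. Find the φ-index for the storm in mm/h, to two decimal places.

Only the 3 blocks with intensity above φ contribute runoff: 5.7, 8, 3.2 mm/h.
Σ(I−φ)·Δt = d  ⇒  (5.7+8+3.2 − 3φ)·0.5 = 4.8
φ = (16.90 − 4.8/0.5) / 3 = 2.43 mm/h.

φ ≈ 2.43 mm/h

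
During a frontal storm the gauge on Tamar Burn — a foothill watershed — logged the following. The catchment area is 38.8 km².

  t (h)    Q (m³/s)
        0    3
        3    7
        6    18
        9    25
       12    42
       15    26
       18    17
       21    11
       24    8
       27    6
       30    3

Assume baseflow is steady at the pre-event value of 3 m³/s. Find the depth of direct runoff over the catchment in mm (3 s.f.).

Direct runoff: 0.0, 4.0, 15.0, 22.0, 39.0, 23.0, 14.0, 8.0, 5.0, 3.0, 0.0 m³/s; ΣQ_DR = 133.0 m³/s.
V = ΣQ_DR · Δt = 133.0 × 10800 s = 1.436 × 10^6 m³.
Over A = 38.8 km², depth = V / A = 37.0 mm.

d ≈ 37.0 mm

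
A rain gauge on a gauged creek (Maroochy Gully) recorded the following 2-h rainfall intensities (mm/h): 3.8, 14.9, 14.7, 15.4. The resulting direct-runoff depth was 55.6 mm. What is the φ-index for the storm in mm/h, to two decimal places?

Only the 3 blocks with intensity above φ contribute runoff: 14.9, 14.7, 15.4 mm/h.
Σ(I−φ)·Δt = d  ⇒  (14.9+14.7+15.4 − 3φ)·2 = 55.6
φ = (45.00 − 55.6/2) / 3 = 5.73 mm/h.

φ ≈ 5.73 mm/h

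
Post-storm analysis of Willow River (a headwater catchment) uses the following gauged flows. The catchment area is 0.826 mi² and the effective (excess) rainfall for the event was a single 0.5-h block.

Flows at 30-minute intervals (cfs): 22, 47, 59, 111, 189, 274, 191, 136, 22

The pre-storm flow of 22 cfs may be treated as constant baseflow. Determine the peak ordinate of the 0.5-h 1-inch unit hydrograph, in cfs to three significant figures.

U_p ≈ 315 cfs

Direct runoff: 0.0, 25.0, 37.0, 89.0, 167.0, 252.0, 169.0, 114.0, 0.0 cfs; ΣQ_DR = 853.0 cfs, peak = 252.0 cfs.
Runoff depth d = ΣQ_DR·Δt / A = 853.0 × 1800 / (0.826 mi²) = 0.8001 in.
The 1-inch UH is the DRH scaled by (1 in)/d, so U_p = 252.0 × 1/0.8001 = 315 cfs.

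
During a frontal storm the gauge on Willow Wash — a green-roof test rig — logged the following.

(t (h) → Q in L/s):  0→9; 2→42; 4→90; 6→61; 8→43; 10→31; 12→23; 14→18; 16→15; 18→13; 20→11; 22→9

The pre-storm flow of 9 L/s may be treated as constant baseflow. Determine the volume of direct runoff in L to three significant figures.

V ≈ 1.85 × 10^6 L

Direct-runoff ordinates (Q − Q_b): 0.0, 33.0, 81.0, 52.0, 34.0, 22.0, 14.0, 9.0, 6.0, 4.0, 2.0, 0.0 L/s.
ΣQ_DR = 257.0 L/s.
With Δt = 2 h = 7200 s, V = ΣQ_DR · Δt = 257.0 × 7200 = 1.85 × 10^6 L.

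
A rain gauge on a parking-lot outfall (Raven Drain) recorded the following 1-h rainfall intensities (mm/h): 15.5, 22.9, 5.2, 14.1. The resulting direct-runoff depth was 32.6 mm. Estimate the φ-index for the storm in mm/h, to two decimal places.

Only the 3 blocks with intensity above φ contribute runoff: 15.5, 22.9, 14.1 mm/h.
Σ(I−φ)·Δt = d  ⇒  (15.5+22.9+14.1 − 3φ)·1 = 32.6
φ = (52.50 − 32.6/1) / 3 = 6.63 mm/h.

φ ≈ 6.63 mm/h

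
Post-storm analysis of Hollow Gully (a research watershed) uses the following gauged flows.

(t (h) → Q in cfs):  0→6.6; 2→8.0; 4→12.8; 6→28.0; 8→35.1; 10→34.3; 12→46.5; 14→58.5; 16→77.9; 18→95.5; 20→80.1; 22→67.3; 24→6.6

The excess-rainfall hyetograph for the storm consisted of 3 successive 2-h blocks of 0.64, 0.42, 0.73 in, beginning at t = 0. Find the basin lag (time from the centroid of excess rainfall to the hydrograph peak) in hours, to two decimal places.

t_L ≈ 14.90 h

Centroid of excess rainfall: t_c = Σ P_i·t̄_i / ΣP_i = 3.1006 h (block centres at 1, 3, 5 h).
Hydrograph peak occurs at t = 18 h, so basin lag t_L = 18 − 3.1006 = 14.90 h.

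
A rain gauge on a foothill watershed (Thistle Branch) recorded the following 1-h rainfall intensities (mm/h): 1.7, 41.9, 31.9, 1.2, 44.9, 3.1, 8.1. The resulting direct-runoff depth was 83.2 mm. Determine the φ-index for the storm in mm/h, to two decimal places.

Only the 3 blocks with intensity above φ contribute runoff: 41.9, 31.9, 44.9 mm/h.
Σ(I−φ)·Δt = d  ⇒  (41.9+31.9+44.9 − 3φ)·1 = 83.2
φ = (118.7 − 83.2/1) / 3 = 11.83 mm/h.

φ ≈ 11.83 mm/h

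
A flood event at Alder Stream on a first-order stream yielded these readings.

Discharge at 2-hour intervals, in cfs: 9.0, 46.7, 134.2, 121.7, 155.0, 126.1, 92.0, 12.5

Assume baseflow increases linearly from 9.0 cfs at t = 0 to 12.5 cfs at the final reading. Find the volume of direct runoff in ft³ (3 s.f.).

Direct-runoff ordinates (Q − Q_b): 0.00, 37.20, 124.20, 111.20, 144.00, 114.60, 80.00, 0.00 cfs.
ΣQ_DR = 611.2 cfs.
With Δt = 2 h = 7200 s, V = ΣQ_DR · Δt = 611.2 × 7200 = 4.40 × 10^6 ft³.

V ≈ 4.40 × 10^6 ft³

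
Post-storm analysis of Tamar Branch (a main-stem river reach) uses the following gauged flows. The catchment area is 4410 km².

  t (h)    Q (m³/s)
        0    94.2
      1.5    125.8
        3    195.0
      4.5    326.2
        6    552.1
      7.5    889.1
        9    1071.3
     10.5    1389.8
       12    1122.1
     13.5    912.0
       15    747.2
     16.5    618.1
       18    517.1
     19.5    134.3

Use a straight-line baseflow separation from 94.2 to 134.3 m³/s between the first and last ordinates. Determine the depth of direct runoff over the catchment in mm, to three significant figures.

d ≈ 8.69 mm

Direct runoff: 0.00, 28.52, 94.63, 222.75, 445.56, 779.48, 958.59, 1274.01, 1003.22, 790.04, 622.15, 489.97, 385.88, 0.00 m³/s; ΣQ_DR = 7095 m³/s.
V = ΣQ_DR · Δt = 7095 × 5400 s = 3.831 × 10^7 m³.
Over A = 4410 km², depth = V / A = 8.69 mm.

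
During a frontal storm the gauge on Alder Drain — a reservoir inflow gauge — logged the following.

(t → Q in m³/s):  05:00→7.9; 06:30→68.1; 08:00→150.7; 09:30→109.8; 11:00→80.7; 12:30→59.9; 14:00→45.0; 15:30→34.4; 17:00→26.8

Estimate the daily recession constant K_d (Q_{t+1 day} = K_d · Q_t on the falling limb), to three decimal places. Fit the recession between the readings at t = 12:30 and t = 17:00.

Between t = 12:30 and t = 17:00 the flow falls from 59.9 to 26.8 m³/s over 3×1.5 h = 4.5 h.
Per-interval ratio K = (26.8/59.9)^(1/3) = 0.7648; K_d = K^(24/1.5) = 0.014.

K_d ≈ 0.014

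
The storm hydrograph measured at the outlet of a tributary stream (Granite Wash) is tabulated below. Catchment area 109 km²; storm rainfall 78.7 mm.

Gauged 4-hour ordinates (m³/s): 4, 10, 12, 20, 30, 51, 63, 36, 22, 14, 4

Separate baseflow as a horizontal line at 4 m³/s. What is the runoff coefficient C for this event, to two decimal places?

ΣQ_DR = 222.0 m³/s; V = ΣQ_DR·Δt = 3.197 × 10^6 m³.
Runoff depth d = V / A = 29.33 mm.
C = d / P = 29.33 / 78.7 = 0.37.

C ≈ 0.37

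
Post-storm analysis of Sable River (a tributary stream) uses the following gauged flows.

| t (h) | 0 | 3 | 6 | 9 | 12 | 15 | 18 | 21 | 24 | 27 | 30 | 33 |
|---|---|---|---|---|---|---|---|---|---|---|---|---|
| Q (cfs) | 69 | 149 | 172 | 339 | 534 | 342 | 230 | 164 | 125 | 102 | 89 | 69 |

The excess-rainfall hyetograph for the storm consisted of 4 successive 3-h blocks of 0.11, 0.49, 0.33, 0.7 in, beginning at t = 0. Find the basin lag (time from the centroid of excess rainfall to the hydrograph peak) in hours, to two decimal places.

t_L ≈ 4.52 h

Centroid of excess rainfall: t_c = Σ P_i·t̄_i / ΣP_i = 7.4816 h (block centres at 1.5, 4.5, 7.5, 10.5 h).
Hydrograph peak occurs at t = 12 h, so basin lag t_L = 12 − 7.4816 = 4.52 h.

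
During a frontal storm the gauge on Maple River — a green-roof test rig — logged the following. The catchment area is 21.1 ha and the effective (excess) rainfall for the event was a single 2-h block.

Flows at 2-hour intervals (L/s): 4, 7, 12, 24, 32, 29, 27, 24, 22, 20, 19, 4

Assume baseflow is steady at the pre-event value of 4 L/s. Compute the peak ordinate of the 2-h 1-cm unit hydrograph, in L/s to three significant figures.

U_p ≈ 46.6 L/s

Direct runoff: 0.0, 3.0, 8.0, 20.0, 28.0, 25.0, 23.0, 20.0, 18.0, 16.0, 15.0, 0.0 L/s; ΣQ_DR = 176.0 L/s, peak = 28.0 L/s.
Runoff depth d = ΣQ_DR·Δt / A = 176.0 × 7200 / (21.1 ha) = 6.006 mm.
The 1-cm UH is the DRH scaled by (10 mm)/d, so U_p = 28.0 × 10/6.006 = 46.6 L/s.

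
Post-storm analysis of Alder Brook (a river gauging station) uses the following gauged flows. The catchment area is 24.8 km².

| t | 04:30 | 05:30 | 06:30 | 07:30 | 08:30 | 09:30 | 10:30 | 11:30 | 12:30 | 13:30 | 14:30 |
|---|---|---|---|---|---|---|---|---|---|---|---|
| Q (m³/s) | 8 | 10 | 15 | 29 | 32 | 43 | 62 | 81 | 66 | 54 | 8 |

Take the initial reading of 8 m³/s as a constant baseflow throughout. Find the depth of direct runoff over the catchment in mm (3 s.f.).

d ≈ 46.5 mm

Direct runoff: 0.0, 2.0, 7.0, 21.0, 24.0, 35.0, 54.0, 73.0, 58.0, 46.0, 0.0 m³/s; ΣQ_DR = 320.0 m³/s.
V = ΣQ_DR · Δt = 320.0 × 3600 s = 1.152 × 10^6 m³.
Over A = 24.8 km², depth = V / A = 46.5 mm.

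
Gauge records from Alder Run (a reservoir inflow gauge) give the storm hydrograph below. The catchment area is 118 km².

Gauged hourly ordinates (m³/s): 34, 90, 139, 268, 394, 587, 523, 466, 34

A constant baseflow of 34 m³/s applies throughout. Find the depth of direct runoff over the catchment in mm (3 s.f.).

d ≈ 68.0 mm

Direct runoff: 0.0, 56.0, 105.0, 234.0, 360.0, 553.0, 489.0, 432.0, 0.0 m³/s; ΣQ_DR = 2229 m³/s.
V = ΣQ_DR · Δt = 2229 × 3600 s = 8.024 × 10^6 m³.
Over A = 118 km², depth = V / A = 68.0 mm.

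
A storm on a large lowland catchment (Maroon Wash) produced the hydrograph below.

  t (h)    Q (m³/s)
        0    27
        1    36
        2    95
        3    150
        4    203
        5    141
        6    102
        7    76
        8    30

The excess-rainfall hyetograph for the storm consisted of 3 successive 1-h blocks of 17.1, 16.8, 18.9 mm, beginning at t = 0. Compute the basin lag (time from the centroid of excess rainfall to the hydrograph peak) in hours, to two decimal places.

t_L ≈ 2.47 h

Centroid of excess rainfall: t_c = Σ P_i·t̄_i / ΣP_i = 1.5341 h (block centres at 0.5, 1.5, 2.5 h).
Hydrograph peak occurs at t = 4 h, so basin lag t_L = 4 − 1.5341 = 2.47 h.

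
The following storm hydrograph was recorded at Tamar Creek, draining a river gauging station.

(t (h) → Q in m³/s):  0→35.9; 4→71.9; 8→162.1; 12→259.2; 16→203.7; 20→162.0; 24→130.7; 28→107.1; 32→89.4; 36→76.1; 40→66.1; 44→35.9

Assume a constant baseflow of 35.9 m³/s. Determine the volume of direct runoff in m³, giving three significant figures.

V ≈ 1.40 × 10^7 m³

Direct-runoff ordinates (Q − Q_b): 0.0, 36.0, 126.2, 223.3, 167.8, 126.1, 94.8, 71.2, 53.5, 40.2, 30.2, 0.0 m³/s.
ΣQ_DR = 969.3 m³/s.
With Δt = 4 h = 14400 s, V = ΣQ_DR · Δt = 969.3 × 14400 = 1.40 × 10^7 m³.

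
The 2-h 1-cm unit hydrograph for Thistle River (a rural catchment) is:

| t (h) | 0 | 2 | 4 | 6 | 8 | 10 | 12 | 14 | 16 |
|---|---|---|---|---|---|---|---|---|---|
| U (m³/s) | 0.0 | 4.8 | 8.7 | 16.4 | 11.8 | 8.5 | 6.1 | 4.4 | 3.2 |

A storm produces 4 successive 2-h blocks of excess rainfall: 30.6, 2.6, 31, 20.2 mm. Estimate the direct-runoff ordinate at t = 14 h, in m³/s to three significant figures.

By discrete convolution, Q_j = Σ (P_i / 10 mm) · U_{j−i}.
At t = 14 h (j=7): Q = (30.6/10)·4.4 + (2.6/10)·6.1 + (31/10)·8.5 + (20.2/10)·11.8 = 65.2 m³/s.

Q ≈ 65.2 m³/s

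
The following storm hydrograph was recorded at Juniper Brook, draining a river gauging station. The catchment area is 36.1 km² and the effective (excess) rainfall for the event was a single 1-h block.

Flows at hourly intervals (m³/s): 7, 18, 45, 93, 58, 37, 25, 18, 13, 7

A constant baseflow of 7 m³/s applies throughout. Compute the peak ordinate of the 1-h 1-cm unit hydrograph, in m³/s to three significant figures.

Direct runoff: 0.0, 11.0, 38.0, 86.0, 51.0, 30.0, 18.0, 11.0, 6.0, 0.0 m³/s; ΣQ_DR = 251.0 m³/s, peak = 86.0 m³/s.
Runoff depth d = ΣQ_DR·Δt / A = 251.0 × 3600 / (36.1 km²) = 25.03 mm.
The 1-cm UH is the DRH scaled by (10 mm)/d, so U_p = 86.0 × 10/25.03 = 34.4 m³/s.

U_p ≈ 34.4 m³/s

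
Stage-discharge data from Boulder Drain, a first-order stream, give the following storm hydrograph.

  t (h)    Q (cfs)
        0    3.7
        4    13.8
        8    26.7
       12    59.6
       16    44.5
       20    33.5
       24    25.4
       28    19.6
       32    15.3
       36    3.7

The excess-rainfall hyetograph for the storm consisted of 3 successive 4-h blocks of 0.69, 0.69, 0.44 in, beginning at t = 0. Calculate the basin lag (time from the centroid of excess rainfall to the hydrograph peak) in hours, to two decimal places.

t_L ≈ 6.55 h

Centroid of excess rainfall: t_c = Σ P_i·t̄_i / ΣP_i = 5.4505 h (block centres at 2, 6, 10 h).
Hydrograph peak occurs at t = 12 h, so basin lag t_L = 12 − 5.4505 = 6.55 h.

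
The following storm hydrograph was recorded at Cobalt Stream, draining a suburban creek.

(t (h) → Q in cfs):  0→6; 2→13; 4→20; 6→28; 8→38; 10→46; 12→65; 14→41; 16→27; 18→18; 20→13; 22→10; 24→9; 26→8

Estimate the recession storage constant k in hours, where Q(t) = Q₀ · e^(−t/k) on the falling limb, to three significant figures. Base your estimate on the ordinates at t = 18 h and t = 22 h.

k ≈ 6.81 h

On the falling limb, Q drops from 18 to 10 cfs between t = 18 h and t = 22 h (Δt = 4 h).
k = −Δt / ln(Q₂/Q₁) = −4 / ln(10/18) = 6.81 h.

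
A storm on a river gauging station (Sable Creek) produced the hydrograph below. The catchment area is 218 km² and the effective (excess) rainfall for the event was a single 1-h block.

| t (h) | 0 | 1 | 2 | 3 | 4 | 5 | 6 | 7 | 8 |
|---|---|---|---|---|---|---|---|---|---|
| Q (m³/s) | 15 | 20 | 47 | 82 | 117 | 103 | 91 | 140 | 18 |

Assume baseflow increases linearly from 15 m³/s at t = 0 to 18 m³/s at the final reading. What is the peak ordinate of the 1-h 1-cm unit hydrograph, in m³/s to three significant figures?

U_p ≈ 153 m³/s

Direct runoff: 0.00, 4.62, 31.25, 65.88, 100.50, 86.12, 73.75, 122.38, 0.00 m³/s; ΣQ_DR = 484.5 m³/s, peak = 122.38 m³/s.
Runoff depth d = ΣQ_DR·Δt / A = 484.5 × 3600 / (218 km²) = 8.001 mm.
The 1-cm UH is the DRH scaled by (10 mm)/d, so U_p = 122.38 × 10/8.001 = 153 m³/s.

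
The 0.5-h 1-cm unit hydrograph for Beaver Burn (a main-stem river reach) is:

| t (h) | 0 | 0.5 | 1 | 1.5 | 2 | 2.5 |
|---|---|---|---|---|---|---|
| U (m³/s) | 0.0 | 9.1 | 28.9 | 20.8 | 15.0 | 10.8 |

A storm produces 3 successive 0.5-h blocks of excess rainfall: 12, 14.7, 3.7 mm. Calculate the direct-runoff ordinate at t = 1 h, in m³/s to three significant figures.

By discrete convolution, Q_j = Σ (P_i / 10 mm) · U_{j−i}.
At t = 1 h (j=2): Q = (12/10)·28.9 + (14.7/10)·9.1 + (3.7/10)·0.0 = 48.1 m³/s.

Q ≈ 48.1 m³/s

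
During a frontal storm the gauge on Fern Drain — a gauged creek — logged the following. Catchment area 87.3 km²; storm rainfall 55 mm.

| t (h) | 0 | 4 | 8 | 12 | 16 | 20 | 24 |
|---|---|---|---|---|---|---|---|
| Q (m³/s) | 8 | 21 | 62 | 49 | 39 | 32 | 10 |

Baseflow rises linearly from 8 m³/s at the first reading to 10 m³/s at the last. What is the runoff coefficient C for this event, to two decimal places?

ΣQ_DR = 158.0 m³/s; V = ΣQ_DR·Δt = 2.275 × 10^6 m³.
Runoff depth d = V / A = 26.06 mm.
C = d / P = 26.06 / 55 = 0.47.

C ≈ 0.47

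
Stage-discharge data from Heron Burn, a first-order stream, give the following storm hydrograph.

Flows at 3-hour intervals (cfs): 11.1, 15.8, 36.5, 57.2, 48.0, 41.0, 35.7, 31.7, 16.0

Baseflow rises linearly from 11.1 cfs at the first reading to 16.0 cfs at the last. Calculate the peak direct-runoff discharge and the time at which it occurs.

Subtracting baseflow gives direct-runoff ordinates: 0.00, 4.09, 24.18, 44.26, 34.45, 26.84, 20.93, 16.31, 0.00 cfs.
The maximum is 44.26 cfs, occurring at the reading for t = 9 h.

Q_p = 44.26 cfs at t = 9 h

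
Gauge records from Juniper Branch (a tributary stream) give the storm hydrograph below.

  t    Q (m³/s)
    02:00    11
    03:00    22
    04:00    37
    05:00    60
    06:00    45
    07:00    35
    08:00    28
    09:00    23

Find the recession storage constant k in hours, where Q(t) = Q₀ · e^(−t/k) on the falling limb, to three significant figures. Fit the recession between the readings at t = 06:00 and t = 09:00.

k ≈ 4.47 h

On the falling limb, Q drops from 45 to 23 m³/s between t = 06:00 and t = 09:00 (Δt = 3 h).
k = −Δt / ln(Q₂/Q₁) = −3 / ln(23/45) = 4.47 h.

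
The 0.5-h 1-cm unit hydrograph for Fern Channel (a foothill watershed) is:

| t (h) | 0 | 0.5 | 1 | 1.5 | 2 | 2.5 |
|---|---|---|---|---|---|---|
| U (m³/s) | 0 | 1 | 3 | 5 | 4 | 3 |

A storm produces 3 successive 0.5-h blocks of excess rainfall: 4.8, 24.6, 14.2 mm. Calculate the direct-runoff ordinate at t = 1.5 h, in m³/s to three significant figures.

By discrete convolution, Q_j = Σ (P_i / 10 mm) · U_{j−i}.
At t = 1.5 h (j=3): Q = (4.8/10)·5 + (24.6/10)·3 + (14.2/10)·1 = 11.2 m³/s.

Q ≈ 11.2 m³/s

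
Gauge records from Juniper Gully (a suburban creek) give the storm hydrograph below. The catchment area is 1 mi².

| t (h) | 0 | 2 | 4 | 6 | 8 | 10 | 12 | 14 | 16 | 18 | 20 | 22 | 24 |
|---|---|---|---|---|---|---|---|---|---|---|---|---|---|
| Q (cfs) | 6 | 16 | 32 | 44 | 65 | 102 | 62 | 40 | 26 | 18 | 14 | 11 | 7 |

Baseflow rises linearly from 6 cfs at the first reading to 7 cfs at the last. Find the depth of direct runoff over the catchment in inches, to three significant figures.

d ≈ 1.11 in

Direct runoff: 0.00, 9.92, 25.83, 37.75, 58.67, 95.58, 55.50, 33.42, 19.33, 11.25, 7.17, 4.08, 0.00 cfs; ΣQ_DR = 358.5 cfs.
V = ΣQ_DR · Δt = 358.5 × 7200 s = 2.581 × 10^6 ft³.
Over A = 1 mi², depth = V / A = 1.11 in.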